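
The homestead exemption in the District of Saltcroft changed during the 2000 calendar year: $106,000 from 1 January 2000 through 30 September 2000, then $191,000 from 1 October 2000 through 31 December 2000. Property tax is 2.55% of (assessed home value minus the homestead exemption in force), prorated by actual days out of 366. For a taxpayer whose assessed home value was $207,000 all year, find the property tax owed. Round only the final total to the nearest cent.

$2,030.66

1 January – 30 September 2000: 274 days, exemption $106,000 → ($207,000 − $106,000) × 2.55% × 274/366 = $1,928.1066
1 October – 31 December 2000: 92 days, exemption $191,000 → ($207,000 − $191,000) × 2.55% × 92/366 = $102.5574
Total = $2,030.6639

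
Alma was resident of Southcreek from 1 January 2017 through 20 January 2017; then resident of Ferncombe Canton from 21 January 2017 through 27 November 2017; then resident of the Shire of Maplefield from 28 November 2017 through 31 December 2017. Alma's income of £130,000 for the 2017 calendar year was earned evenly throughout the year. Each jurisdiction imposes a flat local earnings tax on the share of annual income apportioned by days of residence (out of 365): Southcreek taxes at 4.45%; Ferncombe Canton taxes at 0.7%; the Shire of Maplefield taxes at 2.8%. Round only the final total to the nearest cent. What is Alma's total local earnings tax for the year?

£1,431.42

Southcreek, 1 January – 20 January 2017: 20 days → £130,000 × 4.45% × 20/365 = £316.9863
Ferncombe Canton, 21 January – 27 November 2017: 311 days → £130,000 × 0.7% × 311/365 = £775.3699
The Shire of Maplefield, 28 November – 31 December 2017: 34 days → £130,000 × 2.8% × 34/365 = £339.0685
Total = £1,431.4247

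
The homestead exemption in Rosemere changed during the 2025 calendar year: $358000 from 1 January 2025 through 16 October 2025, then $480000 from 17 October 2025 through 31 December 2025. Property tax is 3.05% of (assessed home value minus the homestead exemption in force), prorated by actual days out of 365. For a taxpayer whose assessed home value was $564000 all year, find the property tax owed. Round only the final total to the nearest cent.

1 January – 16 October 2025: 289 days, exemption $358000 → ($564000 − $358000) × 3.05% × 289/365 = $4974.7589
17 October – 31 December 2025: 76 days, exemption $480000 → ($564000 − $480000) × 3.05% × 76/365 = $533.4575
Total = $5508.2164

$5508.22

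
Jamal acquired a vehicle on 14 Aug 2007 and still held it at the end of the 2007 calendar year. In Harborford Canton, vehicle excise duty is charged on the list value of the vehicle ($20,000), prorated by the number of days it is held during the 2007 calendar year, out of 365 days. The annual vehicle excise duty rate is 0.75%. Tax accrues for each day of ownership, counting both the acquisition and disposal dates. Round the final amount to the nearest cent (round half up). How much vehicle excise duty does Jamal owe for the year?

Days held (14 Aug – 31 Dec 2007): 140 out of 365
Tax = $20,000 × 0.75% × 140/365 = $57.5342

$57.53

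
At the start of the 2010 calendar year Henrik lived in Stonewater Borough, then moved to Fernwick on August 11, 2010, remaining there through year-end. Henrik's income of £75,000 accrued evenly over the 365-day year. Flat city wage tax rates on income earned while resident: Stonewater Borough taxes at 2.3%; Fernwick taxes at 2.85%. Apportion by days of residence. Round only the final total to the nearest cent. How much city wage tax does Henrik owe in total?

£1,886.61

Stonewater Borough, January 1 – August 10, 2010: 222 days → £75,000 × 2.3% × 222/365 = £1,049.1781
Fernwick, August 11 – December 31, 2010: 143 days → £75,000 × 2.85% × 143/365 = £837.4315
Total = £1,886.6096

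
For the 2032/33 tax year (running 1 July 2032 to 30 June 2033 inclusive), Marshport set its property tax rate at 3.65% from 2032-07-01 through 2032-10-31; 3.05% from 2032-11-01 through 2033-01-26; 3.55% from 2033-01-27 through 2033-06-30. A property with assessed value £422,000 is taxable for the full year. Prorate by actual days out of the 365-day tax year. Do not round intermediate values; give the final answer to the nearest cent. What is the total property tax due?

2032-07-01 to 2032-10-31: 123 days at 3.65% → £422,000 × 3.65% × 123/365 = £5,190.6000
2032-11-01 to 2033-01-26: 87 days at 3.05% → £422,000 × 3.05% × 87/365 = £3,067.8822
2033-01-27 to 2033-06-30: 155 days at 3.55% → £422,000 × 3.55% × 155/365 = £6,361.7945
Total = £14,620.2767

£14,620.28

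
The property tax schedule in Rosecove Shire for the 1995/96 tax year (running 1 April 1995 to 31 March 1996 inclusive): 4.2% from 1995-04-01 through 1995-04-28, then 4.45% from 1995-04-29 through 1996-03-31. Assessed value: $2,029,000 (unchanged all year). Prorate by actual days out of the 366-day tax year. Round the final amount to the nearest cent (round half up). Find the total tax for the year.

$89,902.44

1995-04-01 to 1995-04-28: 28 days at 4.2% → $2,029,000 × 4.2% × 28/366 = $6,519.4098
1995-04-29 to 1996-03-31: 338 days at 4.45% → $2,029,000 × 4.45% × 338/366 = $83,383.0301
Total = $89,902.4399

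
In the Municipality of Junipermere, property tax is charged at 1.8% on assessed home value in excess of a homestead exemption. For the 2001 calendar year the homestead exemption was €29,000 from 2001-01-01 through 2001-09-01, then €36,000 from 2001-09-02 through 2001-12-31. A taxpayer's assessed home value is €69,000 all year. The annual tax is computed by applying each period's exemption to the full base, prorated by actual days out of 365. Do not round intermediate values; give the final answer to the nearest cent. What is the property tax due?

2001-01-01 to 2001-09-01: 244 days, exemption €29,000 → (€69,000 − €29,000) × 1.8% × 244/365 = €481.3151
2001-09-02 to 2001-12-31: 121 days, exemption €36,000 → (€69,000 − €36,000) × 1.8% × 121/365 = €196.9151
Total = €678.2301

€678.23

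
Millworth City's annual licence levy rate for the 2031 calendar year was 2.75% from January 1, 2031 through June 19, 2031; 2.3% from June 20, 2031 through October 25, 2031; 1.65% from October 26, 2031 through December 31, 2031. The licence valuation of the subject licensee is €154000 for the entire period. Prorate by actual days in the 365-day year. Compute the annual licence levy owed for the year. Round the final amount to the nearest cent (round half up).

January 1 – June 19, 2031: 170 days at 2.75% → €154000 × 2.75% × 170/365 = €1972.4658
June 20 – October 25, 2031: 128 days at 2.3% → €154000 × 2.3% × 128/365 = €1242.1260
October 26 – December 31, 2031: 67 days at 1.65% → €154000 × 1.65% × 67/365 = €466.4301
Total = €3681.0219

€3681.02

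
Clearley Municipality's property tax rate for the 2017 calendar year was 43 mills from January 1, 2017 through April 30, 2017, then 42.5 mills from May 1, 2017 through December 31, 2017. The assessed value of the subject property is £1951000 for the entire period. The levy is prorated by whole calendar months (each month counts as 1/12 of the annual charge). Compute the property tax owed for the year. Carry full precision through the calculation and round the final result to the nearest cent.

January 1 – April 30, 2017: 4 months at 43 mills → £1951000 × 4.3% × 4/12 = £27964.3333
May 1 – December 31, 2017: 8 months at 42.5 mills → £1951000 × 4.25% × 8/12 = £55278.3333
Total = £83242.6667

£83242.67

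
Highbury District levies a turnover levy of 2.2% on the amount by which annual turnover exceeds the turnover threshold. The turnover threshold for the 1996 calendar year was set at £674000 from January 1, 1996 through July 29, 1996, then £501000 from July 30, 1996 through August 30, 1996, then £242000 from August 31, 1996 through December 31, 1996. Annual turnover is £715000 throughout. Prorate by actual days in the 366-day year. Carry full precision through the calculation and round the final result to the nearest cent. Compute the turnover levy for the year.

January 1 – July 29, 1996: 211 days, exemption £674000 → (£715000 − £674000) × 2.2% × 211/366 = £520.0055
July 30 – August 30, 1996: 32 days, exemption £501000 → (£715000 − £501000) × 2.2% × 32/366 = £411.6284
August 31 – December 31, 1996: 123 days, exemption £242000 → (£715000 − £242000) × 2.2% × 123/366 = £3497.0984
Total = £4428.7322

£4428.73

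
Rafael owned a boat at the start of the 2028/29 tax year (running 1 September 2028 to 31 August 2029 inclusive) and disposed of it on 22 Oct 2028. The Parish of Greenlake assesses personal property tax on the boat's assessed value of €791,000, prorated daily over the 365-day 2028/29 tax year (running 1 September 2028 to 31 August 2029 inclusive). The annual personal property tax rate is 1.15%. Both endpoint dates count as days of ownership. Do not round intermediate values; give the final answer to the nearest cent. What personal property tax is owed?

€1,295.94

Days held (1 Sep – 22 Oct 2028): 52 out of 365
Tax = €791,000 × 1.15% × 52/365 = €1,295.9397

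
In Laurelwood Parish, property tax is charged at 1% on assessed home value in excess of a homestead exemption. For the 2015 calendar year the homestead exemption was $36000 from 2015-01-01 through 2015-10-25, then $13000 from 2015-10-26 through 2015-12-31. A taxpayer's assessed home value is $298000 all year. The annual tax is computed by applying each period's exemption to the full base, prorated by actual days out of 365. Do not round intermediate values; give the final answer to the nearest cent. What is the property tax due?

2015-01-01 to 2015-10-25: 298 days, exemption $36000 → ($298000 − $36000) × 1% × 298/365 = $2139.0685
2015-10-26 to 2015-12-31: 67 days, exemption $13000 → ($298000 − $13000) × 1% × 67/365 = $523.1507
Total = $2662.2192

$2662.22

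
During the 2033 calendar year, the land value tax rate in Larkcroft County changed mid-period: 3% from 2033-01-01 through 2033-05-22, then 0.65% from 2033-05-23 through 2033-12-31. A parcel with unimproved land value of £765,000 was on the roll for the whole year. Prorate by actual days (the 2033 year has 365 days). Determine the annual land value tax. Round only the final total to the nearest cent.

£11,966.49

2033-01-01 to 2033-05-22: 142 days at 3% → £765,000 × 3% × 142/365 = £8,928.4932
2033-05-23 to 2033-12-31: 223 days at 0.65% → £765,000 × 0.65% × 223/365 = £3,037.9932
Total = £11,966.4863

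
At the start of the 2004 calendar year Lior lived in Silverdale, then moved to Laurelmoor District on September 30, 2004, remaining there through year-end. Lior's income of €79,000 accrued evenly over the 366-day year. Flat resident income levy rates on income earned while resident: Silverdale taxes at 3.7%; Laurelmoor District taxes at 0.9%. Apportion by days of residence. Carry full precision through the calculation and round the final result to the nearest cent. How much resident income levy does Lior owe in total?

Silverdale, January 1 – September 29, 2004: 273 days → €79,000 × 3.7% × 273/366 = €2,180.2705
Laurelmoor District, September 30 – December 31, 2004: 93 days → €79,000 × 0.9% × 93/366 = €180.6639
Total = €2,360.9344

€2,360.93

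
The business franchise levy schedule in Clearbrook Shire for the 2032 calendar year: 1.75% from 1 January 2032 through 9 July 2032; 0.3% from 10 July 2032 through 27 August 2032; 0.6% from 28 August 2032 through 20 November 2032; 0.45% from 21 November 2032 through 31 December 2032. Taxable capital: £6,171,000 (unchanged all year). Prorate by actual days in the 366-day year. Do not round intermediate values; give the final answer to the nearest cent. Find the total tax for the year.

1 January – 9 July 2032: 191 days at 1.75% → £6,171,000 × 1.75% × 191/366 = £56,356.7418
10 July – 27 August 2032: 49 days at 0.3% → £6,171,000 × 0.3% × 49/366 = £2,478.5164
28 August – 20 November 2032: 85 days at 0.6% → £6,171,000 × 0.6% × 85/366 = £8,598.9344
21 November – 31 December 2032: 41 days at 0.45% → £6,171,000 × 0.45% × 41/366 = £3,110.7910
Total = £70,544.9836

£70,544.98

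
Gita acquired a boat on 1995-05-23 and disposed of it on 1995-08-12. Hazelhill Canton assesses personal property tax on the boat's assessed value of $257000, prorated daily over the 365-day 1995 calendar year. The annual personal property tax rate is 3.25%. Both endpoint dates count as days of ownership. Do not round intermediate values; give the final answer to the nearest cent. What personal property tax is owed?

$1876.45

Days held (1995-05-23 to 1995-08-12): 82 out of 365
Tax = $257000 × 3.25% × 82/365 = $1876.4521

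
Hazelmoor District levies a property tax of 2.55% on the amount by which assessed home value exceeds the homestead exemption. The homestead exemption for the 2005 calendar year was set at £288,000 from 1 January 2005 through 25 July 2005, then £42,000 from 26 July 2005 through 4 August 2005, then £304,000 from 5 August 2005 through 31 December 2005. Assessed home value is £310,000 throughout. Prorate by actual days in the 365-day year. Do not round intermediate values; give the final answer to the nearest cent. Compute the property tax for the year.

£566.31

1 January – 25 July 2005: 206 days, exemption £288,000 → (£310,000 − £288,000) × 2.55% × 206/365 = £316.6192
26 July – 4 August 2005: 10 days, exemption £42,000 → (£310,000 − £42,000) × 2.55% × 10/365 = £187.2329
5 August – 31 December 2005: 149 days, exemption £304,000 → (£310,000 − £304,000) × 2.55% × 149/365 = £62.4575
Total = £566.3096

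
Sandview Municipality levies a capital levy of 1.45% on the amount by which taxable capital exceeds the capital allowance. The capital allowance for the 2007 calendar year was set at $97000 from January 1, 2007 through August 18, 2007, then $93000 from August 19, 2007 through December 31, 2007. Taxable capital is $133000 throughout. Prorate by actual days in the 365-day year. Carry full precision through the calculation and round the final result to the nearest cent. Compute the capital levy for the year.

January 1 – August 18, 2007: 230 days, exemption $97000 → ($133000 − $97000) × 1.45% × 230/365 = $328.9315
August 19 – December 31, 2007: 135 days, exemption $93000 → ($133000 − $93000) × 1.45% × 135/365 = $214.5205
Total = $543.4521

$543.45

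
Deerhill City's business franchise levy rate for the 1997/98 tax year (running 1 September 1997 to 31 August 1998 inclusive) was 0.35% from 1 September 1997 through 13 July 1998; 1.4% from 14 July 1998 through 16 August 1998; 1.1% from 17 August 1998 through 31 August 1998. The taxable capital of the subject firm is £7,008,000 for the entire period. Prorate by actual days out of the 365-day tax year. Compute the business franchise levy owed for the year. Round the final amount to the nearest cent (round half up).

£33,542.40

1 September 1997 – 13 July 1998: 316 days at 0.35% → £7,008,000 × 0.35% × 316/365 = £21,235.2000
14 July – 16 August 1998: 34 days at 1.4% → £7,008,000 × 1.4% × 34/365 = £9,139.2000
17 August – 31 August 1998: 15 days at 1.1% → £7,008,000 × 1.1% × 15/365 = £3,168.0000
Total = £33,542.4000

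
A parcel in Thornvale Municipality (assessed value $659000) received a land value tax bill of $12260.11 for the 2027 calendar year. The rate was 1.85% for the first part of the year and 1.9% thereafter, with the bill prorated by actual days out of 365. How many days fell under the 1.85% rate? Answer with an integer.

Let d = days at the first rate; then 365 − d days at the second rate.
$659000 × [1.85%·d + 1.9%·(365−d)] / 365 = $12260.11
Solving gives d = 289, so the new rate took effect on 17 October 2027.

289 days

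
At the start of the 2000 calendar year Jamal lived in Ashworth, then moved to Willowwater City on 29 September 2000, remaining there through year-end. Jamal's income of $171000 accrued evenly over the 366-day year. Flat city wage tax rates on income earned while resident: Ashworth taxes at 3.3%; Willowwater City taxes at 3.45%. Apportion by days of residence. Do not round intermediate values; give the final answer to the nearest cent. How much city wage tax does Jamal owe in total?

Ashworth, 1 January – 28 September 2000: 272 days → $171000 × 3.3% × 272/366 = $4193.7049
Willowwater City, 29 September – 31 December 2000: 94 days → $171000 × 3.45% × 94/366 = $1515.1721
Total = $5708.8770

$5708.88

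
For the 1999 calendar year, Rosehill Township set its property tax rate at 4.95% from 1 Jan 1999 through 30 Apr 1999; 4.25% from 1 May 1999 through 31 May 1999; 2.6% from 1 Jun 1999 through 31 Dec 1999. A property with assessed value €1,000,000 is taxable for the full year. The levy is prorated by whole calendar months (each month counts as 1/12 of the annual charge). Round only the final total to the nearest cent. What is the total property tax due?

€35,208.33

1 Jan – 30 Apr 1999: 4 months at 4.95% → €1,000,000 × 4.95% × 4/12 = €16,500.0000
1 May – 31 May 1999: 1 month at 4.25% → €1,000,000 × 4.25% × 1/12 = €3,541.6667
1 Jun – 31 Dec 1999: 7 months at 2.6% → €1,000,000 × 2.6% × 7/12 = €15,166.6667
Total = €35,208.3333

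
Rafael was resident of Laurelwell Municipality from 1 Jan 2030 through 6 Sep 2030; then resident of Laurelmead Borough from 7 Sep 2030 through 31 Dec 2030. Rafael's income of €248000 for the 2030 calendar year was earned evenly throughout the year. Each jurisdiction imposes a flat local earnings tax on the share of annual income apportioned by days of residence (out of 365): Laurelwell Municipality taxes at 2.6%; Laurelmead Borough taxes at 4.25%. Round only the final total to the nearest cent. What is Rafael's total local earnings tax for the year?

Laurelwell Municipality, 1 Jan – 6 Sep 2030: 249 days → €248000 × 2.6% × 249/365 = €4398.7726
Laurelmead Borough, 7 Sep – 31 Dec 2030: 116 days → €248000 × 4.25% × 116/365 = €3349.6986
Total = €7748.4712

€7748.47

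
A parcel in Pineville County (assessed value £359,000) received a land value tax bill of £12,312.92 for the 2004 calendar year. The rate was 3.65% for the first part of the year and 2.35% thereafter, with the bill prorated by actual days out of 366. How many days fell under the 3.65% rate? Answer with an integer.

304 days

Let d = days at the first rate; then 366 − d days at the second rate.
£359,000 × [3.65%·d + 2.35%·(366−d)] / 366 = £12,312.92
Solving gives d = 304, so the new rate took effect on 31 Oct 2004.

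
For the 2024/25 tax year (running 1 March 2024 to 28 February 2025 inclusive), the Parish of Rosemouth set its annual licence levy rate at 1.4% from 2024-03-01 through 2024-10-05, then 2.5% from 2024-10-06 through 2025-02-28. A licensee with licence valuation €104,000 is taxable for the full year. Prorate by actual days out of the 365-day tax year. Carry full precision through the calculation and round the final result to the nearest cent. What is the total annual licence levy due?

€1,913.60

2024-03-01 to 2024-10-05: 219 days at 1.4% → €104,000 × 1.4% × 219/365 = €873.6000
2024-10-06 to 2025-02-28: 146 days at 2.5% → €104,000 × 2.5% × 146/365 = €1,040.0000
Total = €1,913.6000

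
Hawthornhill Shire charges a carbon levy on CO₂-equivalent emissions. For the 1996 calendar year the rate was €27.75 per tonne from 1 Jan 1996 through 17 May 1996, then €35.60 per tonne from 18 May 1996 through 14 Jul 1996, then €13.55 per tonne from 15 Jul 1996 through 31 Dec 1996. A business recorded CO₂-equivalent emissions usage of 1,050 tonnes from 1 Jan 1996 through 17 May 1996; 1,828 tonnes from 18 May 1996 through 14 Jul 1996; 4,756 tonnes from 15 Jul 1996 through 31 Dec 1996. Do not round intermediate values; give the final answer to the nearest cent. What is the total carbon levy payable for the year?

1 Jan – 17 May 1996: 1,050 tonnes at €27.75/tonne → €29137.50
18 May – 14 Jul 1996: 1,828 tonnes at €35.60/tonne → €65076.80
15 Jul – 31 Dec 1996: 4,756 tonnes at €13.55/tonne → €64443.80

€158658.10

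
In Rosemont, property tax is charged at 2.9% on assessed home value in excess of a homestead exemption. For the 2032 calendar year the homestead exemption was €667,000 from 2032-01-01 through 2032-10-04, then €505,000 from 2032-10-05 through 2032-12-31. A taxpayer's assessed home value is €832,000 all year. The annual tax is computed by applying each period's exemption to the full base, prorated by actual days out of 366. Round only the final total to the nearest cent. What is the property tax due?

2032-01-01 to 2032-10-04: 278 days, exemption €667,000 → (€832,000 − €667,000) × 2.9% × 278/366 = €3,634.5082
2032-10-05 to 2032-12-31: 88 days, exemption €505,000 → (€832,000 − €505,000) × 2.9% × 88/366 = €2,280.0656
Total = €5,914.5738

€5,914.57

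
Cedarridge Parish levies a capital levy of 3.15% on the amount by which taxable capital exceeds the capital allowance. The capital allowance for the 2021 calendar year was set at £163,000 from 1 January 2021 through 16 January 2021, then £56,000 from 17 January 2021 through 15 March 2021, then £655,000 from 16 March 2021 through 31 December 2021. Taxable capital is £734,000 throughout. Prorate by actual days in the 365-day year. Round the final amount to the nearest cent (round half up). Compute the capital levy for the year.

1 January – 16 January 2021: 16 days, exemption £163,000 → (£734,000 − £163,000) × 3.15% × 16/365 = £788.4493
17 January – 15 March 2021: 58 days, exemption £56,000 → (£734,000 − £56,000) × 3.15% × 58/365 = £3,393.7151
16 March – 31 December 2021: 291 days, exemption £655,000 → (£734,000 − £655,000) × 3.15% × 291/365 = £1,983.9822
Total = £6,166.1466

£6,166.15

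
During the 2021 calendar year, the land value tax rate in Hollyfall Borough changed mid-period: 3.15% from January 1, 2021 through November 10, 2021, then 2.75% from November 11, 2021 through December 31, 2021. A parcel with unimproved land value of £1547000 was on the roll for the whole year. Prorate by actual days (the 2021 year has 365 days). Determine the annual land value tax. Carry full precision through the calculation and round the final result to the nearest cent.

January 1 – November 10, 2021: 314 days at 3.15% → £1547000 × 3.15% × 314/365 = £41921.5808
November 11 – December 31, 2021: 51 days at 2.75% → £1547000 × 2.75% × 51/365 = £5944.2945
Total = £47865.8753

£47865.88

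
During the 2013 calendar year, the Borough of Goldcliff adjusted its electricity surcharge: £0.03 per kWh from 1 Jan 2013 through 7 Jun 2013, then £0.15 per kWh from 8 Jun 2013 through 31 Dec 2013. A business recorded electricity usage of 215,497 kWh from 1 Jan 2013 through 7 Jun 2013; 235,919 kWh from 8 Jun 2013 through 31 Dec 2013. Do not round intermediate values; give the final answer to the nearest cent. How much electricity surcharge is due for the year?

£41,852.76

1 Jan – 7 Jun 2013: 215,497 kWh at £0.03/kWh → £6,464.91
8 Jun – 31 Dec 2013: 235,919 kWh at £0.15/kWh → £35,387.85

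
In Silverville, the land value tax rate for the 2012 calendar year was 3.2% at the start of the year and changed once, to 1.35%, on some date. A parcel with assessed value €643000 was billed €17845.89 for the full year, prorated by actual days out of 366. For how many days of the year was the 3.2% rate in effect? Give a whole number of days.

282 days

Let d = days at the first rate; then 366 − d days at the second rate.
€643000 × [3.2%·d + 1.35%·(366−d)] / 366 = €17845.89
Solving gives d = 282, so the new rate took effect on 9 Oct 2012.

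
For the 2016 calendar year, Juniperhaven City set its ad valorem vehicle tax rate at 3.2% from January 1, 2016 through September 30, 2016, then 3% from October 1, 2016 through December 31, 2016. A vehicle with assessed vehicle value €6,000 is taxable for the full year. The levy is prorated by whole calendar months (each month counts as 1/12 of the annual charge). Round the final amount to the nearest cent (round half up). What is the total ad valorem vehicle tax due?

January 1 – September 30, 2016: 9 months at 3.2% → €6,000 × 3.2% × 9/12 = €144.0000
October 1 – December 31, 2016: 3 months at 3% → €6,000 × 3% × 3/12 = €45.0000
Total = €189.0000

€189.00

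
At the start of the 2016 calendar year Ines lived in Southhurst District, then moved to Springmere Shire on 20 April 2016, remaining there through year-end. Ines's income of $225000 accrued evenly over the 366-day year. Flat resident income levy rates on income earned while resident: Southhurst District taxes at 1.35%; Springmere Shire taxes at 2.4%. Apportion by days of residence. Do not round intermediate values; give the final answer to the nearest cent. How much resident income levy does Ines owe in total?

$4689.96

Southhurst District, 1 January – 19 April 2016: 110 days → $225000 × 1.35% × 110/366 = $912.9098
Springmere Shire, 20 April – 31 December 2016: 256 days → $225000 × 2.4% × 256/366 = $3777.0492
Total = $4689.9590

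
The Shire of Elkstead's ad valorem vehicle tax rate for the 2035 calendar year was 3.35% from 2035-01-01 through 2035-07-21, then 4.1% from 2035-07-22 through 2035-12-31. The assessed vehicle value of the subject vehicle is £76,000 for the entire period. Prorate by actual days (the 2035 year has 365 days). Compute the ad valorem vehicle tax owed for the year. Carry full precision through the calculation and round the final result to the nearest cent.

£2,800.55

2035-01-01 to 2035-07-21: 202 days at 3.35% → £76,000 × 3.35% × 202/365 = £1,409.0192
2035-07-22 to 2035-12-31: 163 days at 4.1% → £76,000 × 4.1% × 163/365 = £1,391.5288
Total = £2,800.5479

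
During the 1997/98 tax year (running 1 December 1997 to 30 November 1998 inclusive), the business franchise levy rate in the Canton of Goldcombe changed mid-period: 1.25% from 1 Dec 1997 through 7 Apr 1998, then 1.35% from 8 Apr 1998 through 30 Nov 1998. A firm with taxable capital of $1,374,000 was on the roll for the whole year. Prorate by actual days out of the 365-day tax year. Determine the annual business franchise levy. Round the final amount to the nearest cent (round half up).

1 Dec 1997 – 7 Apr 1998: 128 days at 1.25% → $1,374,000 × 1.25% × 128/365 = $6,023.0137
8 Apr – 30 Nov 1998: 237 days at 1.35% → $1,374,000 × 1.35% × 237/365 = $12,044.1452
Total = $18,067.1589

$18,067.16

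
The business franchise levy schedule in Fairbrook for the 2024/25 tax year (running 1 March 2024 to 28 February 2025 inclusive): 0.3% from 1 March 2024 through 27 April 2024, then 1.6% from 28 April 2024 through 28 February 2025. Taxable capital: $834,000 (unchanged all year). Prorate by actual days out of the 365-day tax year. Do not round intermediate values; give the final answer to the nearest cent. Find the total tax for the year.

1 March – 27 April 2024: 58 days at 0.3% → $834,000 × 0.3% × 58/365 = $397.5781
28 April 2024 – 28 February 2025: 307 days at 1.6% → $834,000 × 1.6% × 307/365 = $11,223.5836
Total = $11,621.1616

$11,621.16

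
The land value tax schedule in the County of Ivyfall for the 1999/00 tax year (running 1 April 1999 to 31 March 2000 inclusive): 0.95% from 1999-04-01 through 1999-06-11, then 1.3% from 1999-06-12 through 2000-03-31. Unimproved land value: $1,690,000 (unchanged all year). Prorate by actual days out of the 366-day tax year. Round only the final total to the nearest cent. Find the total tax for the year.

1999-04-01 to 1999-06-11: 72 days at 0.95% → $1,690,000 × 0.95% × 72/366 = $3,158.3607
1999-06-12 to 2000-03-31: 294 days at 1.3% → $1,690,000 × 1.3% × 294/366 = $17,648.0328
Total = $20,806.3934

$20,806.39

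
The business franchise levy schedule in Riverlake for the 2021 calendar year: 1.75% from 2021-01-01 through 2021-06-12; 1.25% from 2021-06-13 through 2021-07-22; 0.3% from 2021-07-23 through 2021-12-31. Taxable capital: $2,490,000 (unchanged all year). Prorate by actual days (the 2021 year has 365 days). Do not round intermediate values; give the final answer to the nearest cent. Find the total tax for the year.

$26,185.93

2021-01-01 to 2021-06-12: 163 days at 1.75% → $2,490,000 × 1.75% × 163/365 = $19,459.5205
2021-06-13 to 2021-07-22: 40 days at 1.25% → $2,490,000 × 1.25% × 40/365 = $3,410.9589
2021-07-23 to 2021-12-31: 162 days at 0.3% → $2,490,000 × 0.3% × 162/365 = $3,315.4521
Total = $26,185.9315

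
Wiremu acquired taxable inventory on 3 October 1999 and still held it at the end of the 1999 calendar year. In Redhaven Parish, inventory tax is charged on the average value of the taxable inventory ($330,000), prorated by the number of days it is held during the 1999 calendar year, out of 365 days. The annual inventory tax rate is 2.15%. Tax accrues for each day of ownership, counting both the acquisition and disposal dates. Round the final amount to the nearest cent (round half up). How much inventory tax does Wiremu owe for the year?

$1,749.45

Days held (3 October – 31 December 1999): 90 out of 365
Tax = $330,000 × 2.15% × 90/365 = $1,749.4521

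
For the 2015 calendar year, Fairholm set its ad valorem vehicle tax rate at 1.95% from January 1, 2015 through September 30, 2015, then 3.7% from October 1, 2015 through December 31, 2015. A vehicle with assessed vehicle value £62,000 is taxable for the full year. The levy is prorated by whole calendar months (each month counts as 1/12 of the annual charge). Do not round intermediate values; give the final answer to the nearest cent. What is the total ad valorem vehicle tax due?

£1,480.25

January 1 – September 30, 2015: 9 months at 1.95% → £62,000 × 1.95% × 9/12 = £906.7500
October 1 – December 31, 2015: 3 months at 3.7% → £62,000 × 3.7% × 3/12 = £573.5000
Total = £1,480.2500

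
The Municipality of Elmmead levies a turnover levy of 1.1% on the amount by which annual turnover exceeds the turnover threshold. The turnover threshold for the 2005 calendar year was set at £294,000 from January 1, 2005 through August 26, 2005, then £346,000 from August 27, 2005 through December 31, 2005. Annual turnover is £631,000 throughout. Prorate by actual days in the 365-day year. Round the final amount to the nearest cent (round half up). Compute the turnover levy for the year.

£3,507.98

January 1 – August 26, 2005: 238 days, exemption £294,000 → (£631,000 − £294,000) × 1.1% × 238/365 = £2,417.1671
August 27 – December 31, 2005: 127 days, exemption £346,000 → (£631,000 − £346,000) × 1.1% × 127/365 = £1,090.8082
Total = £3,507.9753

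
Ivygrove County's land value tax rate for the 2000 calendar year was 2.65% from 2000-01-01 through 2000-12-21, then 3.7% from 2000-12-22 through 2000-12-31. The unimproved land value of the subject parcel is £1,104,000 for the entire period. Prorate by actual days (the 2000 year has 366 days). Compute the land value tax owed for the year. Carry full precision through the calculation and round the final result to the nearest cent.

2000-01-01 to 2000-12-21: 356 days at 2.65% → £1,104,000 × 2.65% × 356/366 = £28,456.6557
2000-12-22 to 2000-12-31: 10 days at 3.7% → £1,104,000 × 3.7% × 10/366 = £1,116.0656
Total = £29,572.7213

£29,572.72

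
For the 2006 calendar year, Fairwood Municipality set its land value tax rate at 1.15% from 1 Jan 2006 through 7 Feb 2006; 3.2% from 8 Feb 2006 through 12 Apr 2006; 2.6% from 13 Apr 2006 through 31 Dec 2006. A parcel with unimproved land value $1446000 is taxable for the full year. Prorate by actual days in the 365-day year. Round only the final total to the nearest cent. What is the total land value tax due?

$36934.41

1 Jan – 7 Feb 2006: 38 days at 1.15% → $1446000 × 1.15% × 38/365 = $1731.2384
8 Feb – 12 Apr 2006: 64 days at 3.2% → $1446000 × 3.2% × 64/365 = $8113.4466
13 Apr – 31 Dec 2006: 263 days at 2.6% → $1446000 × 2.6% × 263/365 = $27089.7205
Total = $36934.4055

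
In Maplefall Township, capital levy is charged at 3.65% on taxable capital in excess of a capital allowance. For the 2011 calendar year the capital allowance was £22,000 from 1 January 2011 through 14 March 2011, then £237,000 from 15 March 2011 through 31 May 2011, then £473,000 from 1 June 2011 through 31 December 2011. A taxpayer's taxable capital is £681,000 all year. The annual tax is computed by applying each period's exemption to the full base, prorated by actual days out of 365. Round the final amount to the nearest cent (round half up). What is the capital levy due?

1 January – 14 March 2011: 73 days, exemption £22,000 → (£681,000 − £22,000) × 3.65% × 73/365 = £4,810.7000
15 March – 31 May 2011: 78 days, exemption £237,000 → (£681,000 − £237,000) × 3.65% × 78/365 = £3,463.2000
1 June – 31 December 2011: 214 days, exemption £473,000 → (£681,000 − £473,000) × 3.65% × 214/365 = £4,451.2000
Total = £12,725.1000

£12,725.10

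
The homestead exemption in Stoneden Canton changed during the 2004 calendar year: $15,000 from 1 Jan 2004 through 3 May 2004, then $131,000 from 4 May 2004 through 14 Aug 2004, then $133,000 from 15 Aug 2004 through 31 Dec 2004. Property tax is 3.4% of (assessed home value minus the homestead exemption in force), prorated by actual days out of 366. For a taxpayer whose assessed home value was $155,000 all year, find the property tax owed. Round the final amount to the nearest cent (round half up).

1 Jan – 3 May 2004: 124 days, exemption $15,000 → ($155,000 − $15,000) × 3.4% × 124/366 = $1,612.6776
4 May – 14 Aug 2004: 103 days, exemption $131,000 → ($155,000 − $131,000) × 3.4% × 103/366 = $229.6393
15 Aug – 31 Dec 2004: 139 days, exemption $133,000 → ($155,000 − $133,000) × 3.4% × 139/366 = $284.0765
Total = $2,126.3934

$2,126.39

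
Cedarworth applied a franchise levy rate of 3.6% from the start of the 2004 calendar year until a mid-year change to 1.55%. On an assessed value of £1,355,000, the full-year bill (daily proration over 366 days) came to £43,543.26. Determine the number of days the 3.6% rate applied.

Let d = days at the first rate; then 366 − d days at the second rate.
£1,355,000 × [3.6%·d + 1.55%·(366−d)] / 366 = £43,543.26
Solving gives d = 297, so the new rate took effect on 24 Oct 2004.

297 days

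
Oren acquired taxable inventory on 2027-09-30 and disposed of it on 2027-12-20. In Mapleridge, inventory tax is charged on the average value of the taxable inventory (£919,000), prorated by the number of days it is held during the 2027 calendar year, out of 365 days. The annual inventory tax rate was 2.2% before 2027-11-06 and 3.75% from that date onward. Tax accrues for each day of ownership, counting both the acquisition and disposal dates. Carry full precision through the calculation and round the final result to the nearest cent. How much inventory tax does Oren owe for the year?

£6,298.30

2027-09-30 to 2027-11-05: 37 days at 2.2% → £919,000 × 2.2% × 37/365 = £2,049.4959
2027-11-06 to 2027-12-20: 45 days at 3.75% → £919,000 × 3.75% × 45/365 = £4,248.8014
Total = £6,298.2973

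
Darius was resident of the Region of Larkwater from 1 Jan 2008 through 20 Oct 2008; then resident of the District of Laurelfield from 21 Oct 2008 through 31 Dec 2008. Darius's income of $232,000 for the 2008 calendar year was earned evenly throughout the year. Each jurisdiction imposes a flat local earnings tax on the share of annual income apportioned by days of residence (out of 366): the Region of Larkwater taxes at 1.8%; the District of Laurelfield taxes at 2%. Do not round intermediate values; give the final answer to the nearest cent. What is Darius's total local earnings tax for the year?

$4,267.28

The Region of Larkwater, 1 Jan – 20 Oct 2008: 294 days → $232,000 × 1.8% × 294/366 = $3,354.4918
The District of Laurelfield, 21 Oct – 31 Dec 2008: 72 days → $232,000 × 2% × 72/366 = $912.7869
Total = $4,267.2787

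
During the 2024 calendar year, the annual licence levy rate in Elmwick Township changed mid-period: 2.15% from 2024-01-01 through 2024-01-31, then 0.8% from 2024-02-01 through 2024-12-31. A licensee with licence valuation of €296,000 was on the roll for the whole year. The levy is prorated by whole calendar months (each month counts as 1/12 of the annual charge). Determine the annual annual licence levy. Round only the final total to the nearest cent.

2024-01-01 to 2024-01-31: 1 month at 2.15% → €296,000 × 2.15% × 1/12 = €530.3333
2024-02-01 to 2024-12-31: 11 months at 0.8% → €296,000 × 0.8% × 11/12 = €2,170.6667
Total = €2,701.0000

€2,701.00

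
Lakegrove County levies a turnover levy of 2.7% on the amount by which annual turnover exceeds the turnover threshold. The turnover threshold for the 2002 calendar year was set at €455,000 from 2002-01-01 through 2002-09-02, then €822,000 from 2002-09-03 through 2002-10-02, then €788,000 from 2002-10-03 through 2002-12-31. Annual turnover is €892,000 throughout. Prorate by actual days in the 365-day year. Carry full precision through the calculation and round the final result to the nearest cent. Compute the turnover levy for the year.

2002-01-01 to 2002-09-02: 245 days, exemption €455,000 → (€892,000 − €455,000) × 2.7% × 245/365 = €7,919.8767
2002-09-03 to 2002-10-02: 30 days, exemption €822,000 → (€892,000 − €822,000) × 2.7% × 30/365 = €155.3425
2002-10-03 to 2002-12-31: 90 days, exemption €788,000 → (€892,000 − €788,000) × 2.7% × 90/365 = €692.3836
Total = €8,767.6027

€8,767.60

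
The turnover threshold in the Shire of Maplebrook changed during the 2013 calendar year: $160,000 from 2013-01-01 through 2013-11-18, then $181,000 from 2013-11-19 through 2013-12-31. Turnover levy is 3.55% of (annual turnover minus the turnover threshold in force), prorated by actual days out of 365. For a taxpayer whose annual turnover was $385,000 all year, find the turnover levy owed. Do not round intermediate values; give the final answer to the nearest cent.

2013-01-01 to 2013-11-18: 322 days, exemption $160,000 → ($385,000 − $160,000) × 3.55% × 322/365 = $7,046.5068
2013-11-19 to 2013-12-31: 43 days, exemption $181,000 → ($385,000 − $181,000) × 3.55% × 43/365 = $853.1671
Total = $7,899.6740

$7,899.67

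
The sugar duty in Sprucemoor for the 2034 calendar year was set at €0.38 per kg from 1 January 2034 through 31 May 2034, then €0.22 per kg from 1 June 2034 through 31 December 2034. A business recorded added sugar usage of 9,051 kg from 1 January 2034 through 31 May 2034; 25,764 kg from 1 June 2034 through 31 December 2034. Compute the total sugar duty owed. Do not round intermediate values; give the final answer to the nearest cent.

€9,107.46

1 January – 31 May 2034: 9,051 kg at €0.38/kg → €3,439.38
1 June – 31 December 2034: 25,764 kg at €0.22/kg → €5,668.08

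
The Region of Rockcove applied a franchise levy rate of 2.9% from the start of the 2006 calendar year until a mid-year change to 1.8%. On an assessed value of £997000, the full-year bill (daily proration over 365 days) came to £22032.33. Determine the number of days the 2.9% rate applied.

136 days

Let d = days at the first rate; then 365 − d days at the second rate.
£997000 × [2.9%·d + 1.8%·(365−d)] / 365 = £22032.33
Solving gives d = 136, so the new rate took effect on 17 May 2006.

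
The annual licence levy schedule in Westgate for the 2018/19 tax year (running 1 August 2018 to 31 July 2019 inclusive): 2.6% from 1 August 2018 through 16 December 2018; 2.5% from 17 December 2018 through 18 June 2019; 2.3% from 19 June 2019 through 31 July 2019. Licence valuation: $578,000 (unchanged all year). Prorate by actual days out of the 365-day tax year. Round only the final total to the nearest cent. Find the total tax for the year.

1 August – 16 December 2018: 138 days at 2.6% → $578,000 × 2.6% × 138/365 = $5,681.8192
17 December 2018 – 18 June 2019: 184 days at 2.5% → $578,000 × 2.5% × 184/365 = $7,284.3836
19 June – 31 July 2019: 43 days at 2.3% → $578,000 × 2.3% × 43/365 = $1,566.1425
Total = $14,532.3452

$14,532.35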